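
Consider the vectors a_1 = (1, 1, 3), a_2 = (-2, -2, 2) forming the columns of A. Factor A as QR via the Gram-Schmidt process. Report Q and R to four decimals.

Q = [[0.3015, -0.6396], [0.3015, -0.6396], [0.9045, 0.4264]], R = [[3.3166, 0.6030], [0.0000, 3.4112]]

e_1 = a_1/‖a_1‖ = (1, 1, 3)/3.3166 = (0.3015, 0.3015, 0.9045).
r_{12} = e_1·a_2 = 0.6030.
u_2 = a_2 − 0.6030·e_1 = (-2.1818, -2.1818, 1.4545).
‖u_2‖ = 3.4112, so e_2 = (-0.6396, -0.6396, 0.4264).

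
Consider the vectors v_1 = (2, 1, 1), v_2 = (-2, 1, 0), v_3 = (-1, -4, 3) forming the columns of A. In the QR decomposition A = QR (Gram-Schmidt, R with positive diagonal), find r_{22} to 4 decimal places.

v_1 = (2, 1, 1); ‖v_1‖ = 2.4495, so e_1 = (0.8165, 0.4082, 0.4082).
e_1·v_2 = 0.8165·(-2) + 0.4082·1 + 0.4082·0 = -1.2247.
u_2 = v_2 + 1.2247·e_1 = (-1.0000, 1.5000, 0.5000).
r_{22} = ‖u_2‖ = 1.8708.

r_{22} = 1.8708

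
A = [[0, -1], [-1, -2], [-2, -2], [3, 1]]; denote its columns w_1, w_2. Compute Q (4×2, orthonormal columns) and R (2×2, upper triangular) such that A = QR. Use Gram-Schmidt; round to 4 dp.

Q = [[0.0000, -0.4871], [-0.2673, -0.6611], [-0.5345, -0.3479], [0.8018, -0.4523]], R = [[3.7417, 2.4054], [0.0000, 2.0529]]

e_1 = w_1/‖w_1‖ = (0, -1, -2, 3)/3.7417 = (0.0000, -0.2673, -0.5345, 0.8018).
r_{12} = e_1·w_2 = 2.4054.
u_2 = w_2 − 2.4054·e_1 = (-1.0000, -1.3571, -0.7143, -0.9286).
‖u_2‖ = 2.0529, so e_2 = (-0.4871, -0.6611, -0.3479, -0.4523).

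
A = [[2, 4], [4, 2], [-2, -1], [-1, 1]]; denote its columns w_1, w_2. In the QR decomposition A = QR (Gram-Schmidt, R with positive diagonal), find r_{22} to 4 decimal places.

r_{22} = 3.2311

e_1 = w_1/‖w_1‖ = (2, 4, -2, -1)/5.0000 = (0.4000, 0.8000, -0.4000, -0.2000).
r_{12} = e_1·w_2 = 3.4000.
u_2 = w_2 − 3.4000·e_1 = (2.6400, -0.7200, 0.3600, 1.6800).
r_{22} = ‖u_2‖ = 3.2311.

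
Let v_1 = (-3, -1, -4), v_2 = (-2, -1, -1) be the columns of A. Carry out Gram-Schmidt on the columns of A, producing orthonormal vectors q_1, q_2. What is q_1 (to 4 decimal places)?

q_1 = v_1/‖v_1‖ = (-3, -1, -4)/5.0990 = (-0.5883, -0.1961, -0.7845).

q_1 = (-0.5883, -0.1961, -0.7845)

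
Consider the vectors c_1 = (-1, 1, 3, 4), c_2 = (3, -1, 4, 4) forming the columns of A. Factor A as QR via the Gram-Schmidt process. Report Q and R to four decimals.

Q = [[-0.1925, 0.8554], [0.1925, -0.4155], [0.5774, 0.2933], [0.7698, 0.0978]], R = [[5.1962, 4.6188], [0.0000, 4.5461]]

c_1 = (-1, 1, 3, 4); ‖c_1‖ = 5.1962, so e_1 = (-0.1925, 0.1925, 0.5774, 0.7698).
e_1·c_2 = (-0.1925)·3 + 0.1925·(-1) + 0.5774·4 + 0.7698·4 = 4.6188.
u_2 = c_2 − 4.6188·e_1 = (3.8889, -1.8889, 1.3333, 0.4444).
‖u_2‖ = 4.5461, so e_2 = (0.8554, -0.4155, 0.2933, 0.0978).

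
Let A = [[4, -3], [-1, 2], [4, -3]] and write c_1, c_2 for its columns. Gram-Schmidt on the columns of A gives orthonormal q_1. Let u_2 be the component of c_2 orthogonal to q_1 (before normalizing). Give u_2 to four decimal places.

c_1 = (4, -1, 4); ‖c_1‖ = 5.7446, so q_1 = (0.6963, -0.1741, 0.6963).
q_1·c_2 = 0.6963·(-3) + (-0.1741)·2 + 0.6963·(-3) = -4.5260.
u_2 = c_2 + 4.5260·q_1 = (0.1515, 1.2121, 0.1515).

u_2 = (0.1515, 1.2121, 0.1515)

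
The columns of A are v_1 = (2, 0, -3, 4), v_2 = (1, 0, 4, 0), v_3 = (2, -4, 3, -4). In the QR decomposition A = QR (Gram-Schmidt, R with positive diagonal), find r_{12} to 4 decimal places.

v_1 = (2, 0, -3, 4); ‖v_1‖ = 5.3852, so q_1 = (0.3714, 0.0000, -0.5571, 0.7428).
r_{12} = q_1·v_2 = -1.8570.

r_{12} = -1.8570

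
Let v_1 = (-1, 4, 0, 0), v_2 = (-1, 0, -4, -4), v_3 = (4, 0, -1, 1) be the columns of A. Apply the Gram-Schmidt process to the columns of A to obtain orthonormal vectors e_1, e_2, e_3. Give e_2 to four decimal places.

e_2 = (-0.1640, -0.0410, -0.6969, -0.6969)

v_1 = (-1, 4, 0, 0); ‖v_1‖ = 4.1231, so e_1 = (-0.2425, 0.9701, 0.0000, 0.0000).
e_1·v_2 = (-0.2425)·(-1) + 0.9701·0 + 0.0000·(-4) + 0.0000·(-4) = 0.2425.
u_2 = v_2 − 0.2425·e_1 = (-0.9412, -0.2353, -4.0000, -4.0000).
‖u_2‖ = 5.7394, so e_2 = (-0.1640, -0.0410, -0.6969, -0.6969).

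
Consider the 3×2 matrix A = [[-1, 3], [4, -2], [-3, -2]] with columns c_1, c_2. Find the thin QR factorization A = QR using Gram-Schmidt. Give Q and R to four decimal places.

c_1 = (-1, 4, -3); ‖c_1‖ = 5.0990, so e_1 = (-0.1961, 0.7845, -0.5883).
e_1·c_2 = (-0.1961)·3 + 0.7845·(-2) + (-0.5883)·(-2) = -0.9806.
u_2 = c_2 + 0.9806·e_1 = (2.8077, -1.2308, -2.5769).
‖u_2‖ = 4.0048, so e_2 = (0.7011, -0.3073, -0.6435).

Q = [[-0.1961, 0.7011], [0.7845, -0.3073], [-0.5883, -0.6435]], R = [[5.0990, -0.9806], [0.0000, 4.0048]]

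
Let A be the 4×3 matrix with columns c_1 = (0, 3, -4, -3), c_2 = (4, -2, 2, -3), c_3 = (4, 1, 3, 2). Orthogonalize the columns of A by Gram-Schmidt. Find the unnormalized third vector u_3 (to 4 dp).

c_1 = (0, 3, -4, -3); ‖c_1‖ = 5.8310, so e_1 = (0.0000, 0.5145, -0.6860, -0.5145).
e_1·c_2 = 0.0000·4 + 0.5145·(-2) + (-0.6860)·2 + (-0.5145)·(-3) = -0.8575.
u_2 = c_2 + 0.8575·e_1 = (4.0000, -1.5588, 1.4118, -3.4412).
‖u_2‖ = 5.6802, so e_2 = (0.7042, -0.2744, 0.2485, -0.6058).
e_1·c_3 = 0.0000·4 + 0.5145·1 + (-0.6860)·3 + (-0.5145)·2 = -2.5725; e_2·c_3 = 0.7042·4 + (-0.2744)·1 + 0.2485·3 + (-0.6058)·2 = 2.0764.
u_3 = c_3 + 2.5725·e_1 − 2.0764·e_2 = (2.5378, 2.8933, 0.7192, 1.9344).

u_3 = (2.5378, 2.8933, 0.7192, 1.9344)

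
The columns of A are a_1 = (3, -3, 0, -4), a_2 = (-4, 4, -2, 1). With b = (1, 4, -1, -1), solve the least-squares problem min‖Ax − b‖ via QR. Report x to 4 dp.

a_1 = (3, -3, 0, -4); ‖a_1‖ = 5.8310, so q_1 = (0.5145, -0.5145, 0.0000, -0.6860).
q_1·a_2 = 0.5145·(-4) + (-0.5145)·4 + 0.0000·(-2) + (-0.6860)·1 = -4.8020.
u_2 = a_2 + 4.8020·q_1 = (-1.5294, 1.5294, -2.0000, -2.2941).
‖u_2‖ = 3.7338, so q_2 = (-0.4096, 0.4096, -0.5356, -0.6144).
Qᵀb = (-0.8575, 2.3789).
Back-substitute: x_2 = 2.3789/3.7338 = 0.6371.
x_1 = (-0.8575 + 4.8020·0.6371)/5.8310 = 0.3776.

x = (0.3776, 0.6371)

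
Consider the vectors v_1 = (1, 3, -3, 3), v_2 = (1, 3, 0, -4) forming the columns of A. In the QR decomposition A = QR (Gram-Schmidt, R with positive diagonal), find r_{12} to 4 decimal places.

r_{12} = -0.3780

e_1 = v_1/‖v_1‖ = (1, 3, -3, 3)/5.2915 = (0.1890, 0.5669, -0.5669, 0.5669).
r_{12} = e_1·v_2 = -0.3780.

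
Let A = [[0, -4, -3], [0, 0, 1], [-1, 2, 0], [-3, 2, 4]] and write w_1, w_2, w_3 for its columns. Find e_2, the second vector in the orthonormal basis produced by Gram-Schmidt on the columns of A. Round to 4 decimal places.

e_2 = (-0.9535, 0.0000, 0.2860, -0.0953)

e_1 = w_1/‖w_1‖ = (0, 0, -1, -3)/3.1623 = (0.0000, 0.0000, -0.3162, -0.9487).
r_{12} = e_1·w_2 = -2.5298.
u_2 = w_2 + 2.5298·e_1 = (-4.0000, 0.0000, 1.2000, -0.4000).
‖u_2‖ = 4.1952, so e_2 = (-0.9535, 0.0000, 0.2860, -0.0953).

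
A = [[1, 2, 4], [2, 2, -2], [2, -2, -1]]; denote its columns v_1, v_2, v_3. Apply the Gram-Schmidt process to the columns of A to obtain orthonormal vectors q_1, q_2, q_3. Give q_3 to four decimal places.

q_3 = (0.7845, -0.5883, 0.1961)

v_1 = (1, 2, 2); ‖v_1‖ = 3.0000, so q_1 = (0.3333, 0.6667, 0.6667).
q_1·v_2 = 0.3333·2 + 0.6667·2 + 0.6667·(-2) = 0.6667.
u_2 = v_2 − 0.6667·q_1 = (1.7778, 1.5556, -2.4444).
‖u_2‖ = 3.3993, so q_2 = (0.5230, 0.4576, -0.7191).
q_1·v_3 = 0.3333·4 + 0.6667·(-2) + 0.6667·(-1) = -0.6667; q_2·v_3 = 0.5230·4 + 0.4576·(-2) + (-0.7191)·(-1) = 1.8958.
u_3 = v_3 + 0.6667·q_1 − 1.8958·q_2 = (3.2308, -2.4231, 0.8077).
‖u_3‖ = 4.1184, so q_3 = (0.7845, -0.5883, 0.1961).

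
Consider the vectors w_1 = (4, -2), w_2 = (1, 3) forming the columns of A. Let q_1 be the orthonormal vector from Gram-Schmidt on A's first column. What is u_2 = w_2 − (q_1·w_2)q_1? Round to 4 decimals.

u_2 = (1.4000, 2.8000)

w_1 = (4, -2); ‖w_1‖ = 4.4721, so q_1 = (0.8944, -0.4472).
q_1·w_2 = 0.8944·1 + (-0.4472)·3 = -0.4472.
u_2 = w_2 + 0.4472·q_1 = (1.4000, 2.8000).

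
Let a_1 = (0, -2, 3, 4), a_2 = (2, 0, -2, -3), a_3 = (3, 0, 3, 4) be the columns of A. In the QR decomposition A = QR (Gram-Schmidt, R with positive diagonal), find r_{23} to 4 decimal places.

a_1 = (0, -2, 3, 4); ‖a_1‖ = 5.3852, so q_1 = (0.0000, -0.3714, 0.5571, 0.7428).
q_1·a_2 = 0.0000·2 + (-0.3714)·0 + 0.5571·(-2) + 0.7428·(-3) = -3.3425.
u_2 = a_2 + 3.3425·q_1 = (2.0000, -1.2414, -0.1379, -0.5172).
‖u_2‖ = 2.4140, so q_2 = (0.8285, -0.5142, -0.0571, -0.2143).
r_{23} = q_2·a_3 = 1.4570.

r_{23} = 1.4570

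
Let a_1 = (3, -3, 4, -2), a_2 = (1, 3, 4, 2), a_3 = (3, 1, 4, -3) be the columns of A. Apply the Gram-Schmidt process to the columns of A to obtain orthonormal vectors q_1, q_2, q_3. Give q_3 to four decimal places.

q_3 = (0.1856, 0.5847, -0.0928, -0.7843)

q_1 = a_1/‖a_1‖ = (3, -3, 4, -2)/6.1644 = (0.4867, -0.4867, 0.6489, -0.3244).
r_{12} = q_1·a_2 = 0.9733.
u_2 = a_2 − 0.9733·q_1 = (0.5263, 3.4737, 3.3684, 2.3158).
‖u_2‖ = 5.3900, so q_2 = (0.0976, 0.6445, 0.6249, 0.4296).
r_{13} = q_1·a_3 = 4.5422; r_{23} = q_2·a_3 = 2.1482.
u_3 = a_3 − 4.5422·q_1 − 2.1482·q_2 = (0.5797, 1.8261, -0.2899, -2.4493).
‖u_3‖ = 3.1231, so q_3 = (0.1856, 0.5847, -0.0928, -0.7843).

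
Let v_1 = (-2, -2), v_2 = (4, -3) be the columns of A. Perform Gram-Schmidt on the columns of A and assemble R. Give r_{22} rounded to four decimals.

e_1 = v_1/‖v_1‖ = (-2, -2)/2.8284 = (-0.7071, -0.7071).
r_{12} = e_1·v_2 = -0.7071.
u_2 = v_2 + 0.7071·e_1 = (3.5000, -3.5000).
r_{22} = ‖u_2‖ = 4.9497.

r_{22} = 4.9497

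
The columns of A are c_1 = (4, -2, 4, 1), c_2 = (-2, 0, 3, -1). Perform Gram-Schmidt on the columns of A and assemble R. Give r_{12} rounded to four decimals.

r_{12} = 0.4932

c_1 = (4, -2, 4, 1); ‖c_1‖ = 6.0828, so q_1 = (0.6576, -0.3288, 0.6576, 0.1644).
r_{12} = q_1·c_2 = 0.4932.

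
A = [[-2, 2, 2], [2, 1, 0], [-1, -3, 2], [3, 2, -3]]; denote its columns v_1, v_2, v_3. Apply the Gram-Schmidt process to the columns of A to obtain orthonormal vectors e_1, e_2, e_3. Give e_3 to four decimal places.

v_1 = (-2, 2, -1, 3); ‖v_1‖ = 4.2426, so e_1 = (-0.4714, 0.4714, -0.2357, 0.7071).
e_1·v_2 = (-0.4714)·2 + 0.4714·1 + (-0.2357)·(-3) + 0.7071·2 = 1.6499.
u_2 = v_2 − 1.6499·e_1 = (2.7778, 0.2222, -2.6111, 0.8333).
‖u_2‖ = 3.9087, so e_2 = (0.7107, 0.0569, -0.6680, 0.2132).
e_1·v_3 = (-0.4714)·2 + 0.4714·0 + (-0.2357)·2 + 0.7071·(-3) = -3.5355; e_2·v_3 = 0.7107·2 + 0.0569·0 + (-0.6680)·2 + 0.2132·(-3) = -0.5543.
u_3 = v_3 + 3.5355·e_1 + 0.5543·e_2 = (0.7273, 1.6982, 0.7964, -0.3818).
‖u_3‖ = 2.0476, so e_3 = (0.3552, 0.8293, 0.3889, -0.1865).

e_3 = (0.3552, 0.8293, 0.3889, -0.1865)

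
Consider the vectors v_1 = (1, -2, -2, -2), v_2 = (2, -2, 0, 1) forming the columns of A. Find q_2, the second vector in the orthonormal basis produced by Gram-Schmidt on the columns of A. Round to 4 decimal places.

q_1 = v_1/‖v_1‖ = (1, -2, -2, -2)/3.6056 = (0.2774, -0.5547, -0.5547, -0.5547).
r_{12} = q_1·v_2 = 1.1094.
u_2 = v_2 − 1.1094·q_1 = (1.6923, -1.3846, 0.6154, 1.6154).
‖u_2‖ = 2.7873, so q_2 = (0.6071, -0.4968, 0.2208, 0.5795).

q_2 = (0.6071, -0.4968, 0.2208, 0.5795)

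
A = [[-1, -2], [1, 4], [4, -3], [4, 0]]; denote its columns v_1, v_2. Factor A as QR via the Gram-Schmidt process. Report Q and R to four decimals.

Q = [[-0.1715, -0.4117], [0.1715, 0.7901], [0.6860, -0.4340], [0.6860, 0.1335]], R = [[5.8310, -1.0290], [0.0000, 5.2859]]

e_1 = v_1/‖v_1‖ = (-1, 1, 4, 4)/5.8310 = (-0.1715, 0.1715, 0.6860, 0.6860).
r_{12} = e_1·v_2 = -1.0290.
u_2 = v_2 + 1.0290·e_1 = (-2.1765, 4.1765, -2.2941, 0.7059).
‖u_2‖ = 5.2859, so e_2 = (-0.4117, 0.7901, -0.4340, 0.1335).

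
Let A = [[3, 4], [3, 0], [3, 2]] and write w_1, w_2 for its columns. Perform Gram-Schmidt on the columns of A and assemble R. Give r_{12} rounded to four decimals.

w_1 = (3, 3, 3); ‖w_1‖ = 5.1962, so q_1 = (0.5774, 0.5774, 0.5774).
r_{12} = q_1·w_2 = 3.4641.

r_{12} = 3.4641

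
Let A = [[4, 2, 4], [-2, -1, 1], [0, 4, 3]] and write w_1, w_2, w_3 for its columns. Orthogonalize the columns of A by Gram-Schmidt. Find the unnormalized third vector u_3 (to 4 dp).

u_3 = (1.2000, 2.4000, 0.0000)

e_1 = w_1/‖w_1‖ = (4, -2, 0)/4.4721 = (0.8944, -0.4472, 0.0000).
r_{12} = e_1·w_2 = 2.2361.
u_2 = w_2 − 2.2361·e_1 = (0.0000, 0.0000, 4.0000).
‖u_2‖ = 4.0000, so e_2 = (0.0000, 0.0000, 1.0000).
r_{13} = e_1·w_3 = 3.1305; r_{23} = e_2·w_3 = 3.0000.
u_3 = w_3 − 3.1305·e_1 − 3.0000·e_2 = (1.2000, 2.4000, 0.0000).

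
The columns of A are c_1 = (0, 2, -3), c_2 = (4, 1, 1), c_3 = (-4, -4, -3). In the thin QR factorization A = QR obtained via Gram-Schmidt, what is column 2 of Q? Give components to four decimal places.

c_1 = (0, 2, -3); ‖c_1‖ = 3.6056, so e_1 = (0.0000, 0.5547, -0.8321).
e_1·c_2 = 0.0000·4 + 0.5547·1 + (-0.8321)·1 = -0.2774.
u_2 = c_2 + 0.2774·e_1 = (4.0000, 1.1538, 0.7692).
‖u_2‖ = 4.2336, so e_2 = (0.9448, 0.2725, 0.1817).

e_2 = (0.9448, 0.2725, 0.1817)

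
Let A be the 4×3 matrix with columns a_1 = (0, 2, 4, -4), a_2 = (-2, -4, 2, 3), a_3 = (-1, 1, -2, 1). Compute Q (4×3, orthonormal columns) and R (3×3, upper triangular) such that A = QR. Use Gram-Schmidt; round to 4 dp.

e_1 = a_1/‖a_1‖ = (0, 2, 4, -4)/6.0000 = (0.0000, 0.3333, 0.6667, -0.6667).
r_{12} = e_1·a_2 = -2.0000.
u_2 = a_2 + 2.0000·e_1 = (-2.0000, -3.3333, 3.3333, 1.6667).
‖u_2‖ = 5.3852, so e_2 = (-0.3714, -0.6190, 0.6190, 0.3095).
r_{13} = e_1·a_3 = -1.6667; r_{23} = e_2·a_3 = -1.1761.
u_3 = a_3 + 1.6667·e_1 + 1.1761·e_2 = (-1.4368, 0.8276, -0.1609, 0.2529).
‖u_3‖ = 1.6850, so e_3 = (-0.8527, 0.4912, -0.0955, 0.1501).

Q = [[0.0000, -0.3714, -0.8527], [0.3333, -0.6190, 0.4912], [0.6667, 0.6190, -0.0955], [-0.6667, 0.3095, 0.1501]], R = [[6.0000, -2.0000, -1.6667], [0.0000, 5.3852, -1.1761], [0.0000, 0.0000, 1.6850]]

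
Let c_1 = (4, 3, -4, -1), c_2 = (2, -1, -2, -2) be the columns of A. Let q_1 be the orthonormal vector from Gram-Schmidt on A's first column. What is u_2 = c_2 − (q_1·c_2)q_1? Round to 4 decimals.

u_2 = (0.5714, -2.0714, -0.5714, -1.6429)

c_1 = (4, 3, -4, -1); ‖c_1‖ = 6.4807, so q_1 = (0.6172, 0.4629, -0.6172, -0.1543).
q_1·c_2 = 0.6172·2 + 0.4629·(-1) + (-0.6172)·(-2) + (-0.1543)·(-2) = 2.3146.
u_2 = c_2 − 2.3146·q_1 = (0.5714, -2.0714, -0.5714, -1.6429).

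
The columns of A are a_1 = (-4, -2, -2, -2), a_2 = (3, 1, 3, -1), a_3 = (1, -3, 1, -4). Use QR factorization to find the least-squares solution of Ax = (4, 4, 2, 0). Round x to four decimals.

a_1 = (-4, -2, -2, -2); ‖a_1‖ = 5.2915, so e_1 = (-0.7559, -0.3780, -0.3780, -0.3780).
e_1·a_2 = (-0.7559)·3 + (-0.3780)·1 + (-0.3780)·3 + (-0.3780)·(-1) = -3.4017.
u_2 = a_2 + 3.4017·e_1 = (0.4286, -0.2857, 1.7143, -2.2857).
‖u_2‖ = 2.9032, so e_2 = (0.1476, -0.0984, 0.5905, -0.7873).
e_1·a_3 = (-0.7559)·1 + (-0.3780)·(-3) + (-0.3780)·1 + (-0.3780)·(-4) = 1.5119; e_2·a_3 = 0.1476·1 + (-0.0984)·(-3) + 0.5905·1 + (-0.7873)·(-4) = 4.1826.
u_3 = a_3 − 1.5119·e_1 − 4.1826·e_2 = (1.5254, -2.0169, -0.8983, -0.1356).
‖u_3‖ = 2.6871, so e_3 = (0.5677, -0.7506, -0.3343, -0.0505).
Qᵀb = (-5.2915, 1.3778, -1.4003).
Back-substitute: x_3 = -1.4003/2.6871 = -0.5211.
x_2 = (1.3778 − 4.1826·(-0.5211))/2.9032 = 1.2254.
x_1 = (-5.2915 + 3.4017·1.2254 − 1.5119·(-0.5211))/5.2915 = -0.0634.

x = (-0.0634, 1.2254, -0.5211)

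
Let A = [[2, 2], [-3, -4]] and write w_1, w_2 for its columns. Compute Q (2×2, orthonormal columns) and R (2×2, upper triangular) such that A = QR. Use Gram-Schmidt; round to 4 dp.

q_1 = w_1/‖w_1‖ = (2, -3)/3.6056 = (0.5547, -0.8321).
r_{12} = q_1·w_2 = 4.4376.
u_2 = w_2 − 4.4376·q_1 = (-0.4615, -0.3077).
‖u_2‖ = 0.5547, so q_2 = (-0.8321, -0.5547).

Q = [[0.5547, -0.8321], [-0.8321, -0.5547]], R = [[3.6056, 4.4376], [0.0000, 0.5547]]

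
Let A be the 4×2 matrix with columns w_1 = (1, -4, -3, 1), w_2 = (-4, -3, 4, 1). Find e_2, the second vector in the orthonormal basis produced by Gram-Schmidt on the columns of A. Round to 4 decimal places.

e_2 = (-0.6025, -0.5336, 0.5680, 0.1721)

w_1 = (1, -4, -3, 1); ‖w_1‖ = 5.1962, so e_1 = (0.1925, -0.7698, -0.5774, 0.1925).
e_1·w_2 = 0.1925·(-4) + (-0.7698)·(-3) + (-0.5774)·4 + 0.1925·1 = -0.5774.
u_2 = w_2 + 0.5774·e_1 = (-3.8889, -3.4444, 3.6667, 1.1111).
‖u_2‖ = 6.4550, so e_2 = (-0.6025, -0.5336, 0.5680, 0.1721).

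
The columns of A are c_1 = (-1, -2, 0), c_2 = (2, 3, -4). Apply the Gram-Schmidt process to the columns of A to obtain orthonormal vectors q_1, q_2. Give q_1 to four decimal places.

q_1 = c_1/‖c_1‖ = (-1, -2, 0)/2.2361 = (-0.4472, -0.8944, 0.0000).

q_1 = (-0.4472, -0.8944, 0.0000)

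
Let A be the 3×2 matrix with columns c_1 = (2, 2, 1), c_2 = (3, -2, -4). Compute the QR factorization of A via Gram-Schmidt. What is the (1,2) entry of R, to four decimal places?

e_1 = c_1/‖c_1‖ = (2, 2, 1)/3.0000 = (0.6667, 0.6667, 0.3333).
r_{12} = e_1·c_2 = -0.6667.

r_{12} = -0.6667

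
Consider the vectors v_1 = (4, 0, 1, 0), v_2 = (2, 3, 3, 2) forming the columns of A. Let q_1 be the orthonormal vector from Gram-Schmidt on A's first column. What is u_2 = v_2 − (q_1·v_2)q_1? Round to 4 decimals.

u_2 = (-0.5882, 3.0000, 2.3529, 2.0000)

v_1 = (4, 0, 1, 0); ‖v_1‖ = 4.1231, so q_1 = (0.9701, 0.0000, 0.2425, 0.0000).
q_1·v_2 = 0.9701·2 + 0.0000·3 + 0.2425·3 + 0.0000·2 = 2.6679.
u_2 = v_2 − 2.6679·q_1 = (-0.5882, 3.0000, 2.3529, 2.0000).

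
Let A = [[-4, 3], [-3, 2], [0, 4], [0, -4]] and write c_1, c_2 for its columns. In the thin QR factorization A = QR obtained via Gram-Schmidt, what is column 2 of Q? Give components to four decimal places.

e_2 = (0.0212, -0.0283, 0.7067, -0.7067)

c_1 = (-4, -3, 0, 0); ‖c_1‖ = 5.0000, so e_1 = (-0.8000, -0.6000, 0.0000, 0.0000).
e_1·c_2 = (-0.8000)·3 + (-0.6000)·2 + 0.0000·4 + 0.0000·(-4) = -3.6000.
u_2 = c_2 + 3.6000·e_1 = (0.1200, -0.1600, 4.0000, -4.0000).
‖u_2‖ = 5.6604, so e_2 = (0.0212, -0.0283, 0.7067, -0.7067).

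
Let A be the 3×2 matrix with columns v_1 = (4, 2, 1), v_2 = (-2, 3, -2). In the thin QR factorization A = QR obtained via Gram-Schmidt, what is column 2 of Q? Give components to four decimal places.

e_2 = (-0.3072, 0.8390, -0.4491)

v_1 = (4, 2, 1); ‖v_1‖ = 4.5826, so e_1 = (0.8729, 0.4364, 0.2182).
e_1·v_2 = 0.8729·(-2) + 0.4364·3 + 0.2182·(-2) = -0.8729.
u_2 = v_2 + 0.8729·e_1 = (-1.2381, 3.3810, -1.8095).
‖u_2‖ = 4.0297, so e_2 = (-0.3072, 0.8390, -0.4491).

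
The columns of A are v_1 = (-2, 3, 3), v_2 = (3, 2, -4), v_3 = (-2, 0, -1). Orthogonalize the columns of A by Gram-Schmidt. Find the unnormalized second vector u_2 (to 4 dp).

v_1 = (-2, 3, 3); ‖v_1‖ = 4.6904, so q_1 = (-0.4264, 0.6396, 0.6396).
q_1·v_2 = (-0.4264)·3 + 0.6396·2 + 0.6396·(-4) = -2.5584.
u_2 = v_2 + 2.5584·q_1 = (1.9091, 3.6364, -2.3636).

u_2 = (1.9091, 3.6364, -2.3636)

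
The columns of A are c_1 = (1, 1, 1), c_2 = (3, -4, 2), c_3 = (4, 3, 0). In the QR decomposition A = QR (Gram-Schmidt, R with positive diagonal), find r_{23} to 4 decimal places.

e_1 = c_1/‖c_1‖ = (1, 1, 1)/1.7321 = (0.5774, 0.5774, 0.5774).
r_{12} = e_1·c_2 = 0.5774.
u_2 = c_2 − 0.5774·e_1 = (2.6667, -4.3333, 1.6667).
‖u_2‖ = 5.3541, so e_2 = (0.4981, -0.8093, 0.3113).
r_{23} = e_2·c_3 = -0.4358.

r_{23} = -0.4358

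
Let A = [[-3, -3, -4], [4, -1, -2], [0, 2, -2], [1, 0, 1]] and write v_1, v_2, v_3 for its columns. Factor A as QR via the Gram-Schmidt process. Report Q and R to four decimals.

q_1 = v_1/‖v_1‖ = (-3, 4, 0, 1)/5.0990 = (-0.5883, 0.7845, 0.0000, 0.1961).
r_{12} = q_1·v_2 = 0.9806.
u_2 = v_2 − 0.9806·q_1 = (-2.4231, -1.7692, 2.0000, -0.1923).
‖u_2‖ = 3.6109, so q_2 = (-0.6710, -0.4900, 0.5539, -0.0533).
r_{13} = q_1·v_3 = 0.9806; r_{23} = q_2·v_3 = 2.5031.
u_3 = v_3 − 0.9806·q_1 − 2.5031·q_2 = (-1.7434, -1.5428, -3.3864, 0.9410).
‖u_3‖ = 4.2158, so q_3 = (-0.4135, -0.3660, -0.8033, 0.2232).

Q = [[-0.5883, -0.6710, -0.4135], [0.7845, -0.4900, -0.3660], [0.0000, 0.5539, -0.8033], [0.1961, -0.0533, 0.2232]], R = [[5.0990, 0.9806, 0.9806], [0.0000, 3.6109, 2.5031], [0.0000, 0.0000, 4.2158]]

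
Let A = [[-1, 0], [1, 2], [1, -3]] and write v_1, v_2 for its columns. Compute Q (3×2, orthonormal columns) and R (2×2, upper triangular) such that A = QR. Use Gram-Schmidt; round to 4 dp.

v_1 = (-1, 1, 1); ‖v_1‖ = 1.7321, so e_1 = (-0.5774, 0.5774, 0.5774).
e_1·v_2 = (-0.5774)·0 + 0.5774·2 + 0.5774·(-3) = -0.5774.
u_2 = v_2 + 0.5774·e_1 = (-0.3333, 2.3333, -2.6667).
‖u_2‖ = 3.5590, so e_2 = (-0.0937, 0.6556, -0.7493).

Q = [[-0.5774, -0.0937], [0.5774, 0.6556], [0.5774, -0.7493]], R = [[1.7321, -0.5774], [0.0000, 3.5590]]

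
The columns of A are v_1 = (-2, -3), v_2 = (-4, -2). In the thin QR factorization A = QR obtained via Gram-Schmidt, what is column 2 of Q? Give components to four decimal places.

e_1 = v_1/‖v_1‖ = (-2, -3)/3.6056 = (-0.5547, -0.8321).
r_{12} = e_1·v_2 = 3.8829.
u_2 = v_2 − 3.8829·e_1 = (-1.8462, 1.2308).
‖u_2‖ = 2.2188, so e_2 = (-0.8321, 0.5547).

e_2 = (-0.8321, 0.5547)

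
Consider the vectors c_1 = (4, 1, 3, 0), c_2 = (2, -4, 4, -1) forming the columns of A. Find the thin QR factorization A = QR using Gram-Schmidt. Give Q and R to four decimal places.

e_1 = c_1/‖c_1‖ = (4, 1, 3, 0)/5.0990 = (0.7845, 0.1961, 0.5883, 0.0000).
r_{12} = e_1·c_2 = 3.1379.
u_2 = c_2 − 3.1379·e_1 = (-0.4615, -4.6154, 2.1538, -1.0000).
‖u_2‖ = 5.2109, so e_2 = (-0.0886, -0.8857, 0.4133, -0.1919).

Q = [[0.7845, -0.0886], [0.1961, -0.8857], [0.5883, 0.4133], [0.0000, -0.1919]], R = [[5.0990, 3.1379], [0.0000, 5.2109]]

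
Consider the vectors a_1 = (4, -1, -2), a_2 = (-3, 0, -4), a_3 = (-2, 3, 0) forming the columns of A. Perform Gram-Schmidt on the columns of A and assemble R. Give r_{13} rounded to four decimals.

r_{13} = -2.4004

a_1 = (4, -1, -2); ‖a_1‖ = 4.5826, so q_1 = (0.8729, -0.2182, -0.4364).
r_{13} = q_1·a_3 = -2.4004.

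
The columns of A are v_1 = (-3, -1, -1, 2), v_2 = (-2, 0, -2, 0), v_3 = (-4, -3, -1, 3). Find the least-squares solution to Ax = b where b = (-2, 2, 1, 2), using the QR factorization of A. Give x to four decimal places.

x = (4.3333, -1.4444, -2.1111)

e_1 = v_1/‖v_1‖ = (-3, -1, -1, 2)/3.8730 = (-0.7746, -0.2582, -0.2582, 0.5164).
r_{12} = e_1·v_2 = 2.0656.
u_2 = v_2 − 2.0656·e_1 = (-0.4000, 0.5333, -1.4667, -1.0667).
‖u_2‖ = 1.9322, so e_2 = (-0.2070, 0.2760, -0.7591, -0.5521).
r_{13} = e_1·v_3 = 5.6804; r_{23} = e_2·v_3 = -0.8971.
u_3 = v_3 − 5.6804·e_1 + 0.8971·e_2 = (0.2143, -1.2857, -0.2143, -0.4286).
‖u_3‖ = 1.3887, so e_3 = (0.1543, -0.9258, -0.1543, -0.3086).
Qᵀb = (1.8074, -0.8971, -2.9318).
Back-substitute: x_3 = -2.9318/1.3887 = -2.1111.
x_2 = (-0.8971 + 0.8971·(-2.1111))/1.9322 = -1.4444.
x_1 = (1.8074 − 2.0656·(-1.4444) − 5.6804·(-2.1111))/3.8730 = 4.3333.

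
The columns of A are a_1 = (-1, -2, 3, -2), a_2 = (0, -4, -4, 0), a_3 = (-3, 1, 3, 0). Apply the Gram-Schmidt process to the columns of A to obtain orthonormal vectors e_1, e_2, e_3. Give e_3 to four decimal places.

a_1 = (-1, -2, 3, -2); ‖a_1‖ = 4.2426, so e_1 = (-0.2357, -0.4714, 0.7071, -0.4714).
e_1·a_2 = (-0.2357)·0 + (-0.4714)·(-4) + 0.7071·(-4) + (-0.4714)·0 = -0.9428.
u_2 = a_2 + 0.9428·e_1 = (-0.2222, -4.4444, -3.3333, -0.4444).
‖u_2‖ = 5.5777, so e_2 = (-0.0398, -0.7968, -0.5976, -0.0797).
e_1·a_3 = (-0.2357)·(-3) + (-0.4714)·1 + 0.7071·3 + (-0.4714)·0 = 2.3570; e_2·a_3 = (-0.0398)·(-3) + (-0.7968)·1 + (-0.5976)·3 + (-0.0797)·0 = -2.4701.
u_3 = a_3 − 2.3570·e_1 + 2.4701·e_2 = (-2.5429, 0.1429, -0.1429, 0.9143).
‖u_3‖ = 2.7098, so e_3 = (-0.9384, 0.0527, -0.0527, 0.3374).

e_3 = (-0.9384, 0.0527, -0.0527, 0.3374)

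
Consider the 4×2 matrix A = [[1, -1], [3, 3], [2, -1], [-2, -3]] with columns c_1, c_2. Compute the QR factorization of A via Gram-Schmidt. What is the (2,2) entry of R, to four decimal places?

c_1 = (1, 3, 2, -2); ‖c_1‖ = 4.2426, so q_1 = (0.2357, 0.7071, 0.4714, -0.4714).
q_1·c_2 = 0.2357·(-1) + 0.7071·3 + 0.4714·(-1) + (-0.4714)·(-3) = 2.8284.
u_2 = c_2 − 2.8284·q_1 = (-1.6667, 1.0000, -2.3333, -1.6667).
r_{22} = ‖u_2‖ = 3.4641.

r_{22} = 3.4641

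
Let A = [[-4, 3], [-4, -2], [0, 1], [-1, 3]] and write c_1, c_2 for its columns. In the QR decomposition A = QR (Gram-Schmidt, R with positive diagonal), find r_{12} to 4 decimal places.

c_1 = (-4, -4, 0, -1); ‖c_1‖ = 5.7446, so e_1 = (-0.6963, -0.6963, 0.0000, -0.1741).
r_{12} = e_1·c_2 = -1.2185.

r_{12} = -1.2185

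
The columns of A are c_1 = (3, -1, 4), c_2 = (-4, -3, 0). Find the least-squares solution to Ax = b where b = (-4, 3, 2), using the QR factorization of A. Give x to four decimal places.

c_1 = (3, -1, 4); ‖c_1‖ = 5.0990, so q_1 = (0.5883, -0.1961, 0.7845).
q_1·c_2 = 0.5883·(-4) + (-0.1961)·(-3) + 0.7845·0 = -1.7650.
u_2 = c_2 + 1.7650·q_1 = (-2.9615, -3.3462, 1.3846).
‖u_2‖ = 4.6781, so q_2 = (-0.6331, -0.7153, 0.2960).
Qᵀb = (-1.3728, 0.9784).
Back-substitute: x_2 = 0.9784/4.6781 = 0.2091.
x_1 = (-1.3728 + 1.7650·0.2091)/5.0990 = -0.1968.

x = (-0.1968, 0.2091)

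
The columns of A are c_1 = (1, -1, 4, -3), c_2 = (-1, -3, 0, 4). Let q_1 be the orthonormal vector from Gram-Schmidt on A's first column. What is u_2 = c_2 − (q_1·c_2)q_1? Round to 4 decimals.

u_2 = (-0.6296, -3.3704, 1.4815, 2.8889)

c_1 = (1, -1, 4, -3); ‖c_1‖ = 5.1962, so q_1 = (0.1925, -0.1925, 0.7698, -0.5774).
q_1·c_2 = 0.1925·(-1) + (-0.1925)·(-3) + 0.7698·0 + (-0.5774)·4 = -1.9245.
u_2 = c_2 + 1.9245·q_1 = (-0.6296, -3.3704, 1.4815, 2.8889).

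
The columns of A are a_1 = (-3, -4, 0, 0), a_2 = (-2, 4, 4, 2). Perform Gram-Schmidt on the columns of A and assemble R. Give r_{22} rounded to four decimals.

q_1 = a_1/‖a_1‖ = (-3, -4, 0, 0)/5.0000 = (-0.6000, -0.8000, 0.0000, 0.0000).
r_{12} = q_1·a_2 = -2.0000.
u_2 = a_2 + 2.0000·q_1 = (-3.2000, 2.4000, 4.0000, 2.0000).
r_{22} = ‖u_2‖ = 6.0000.

r_{22} = 6.0000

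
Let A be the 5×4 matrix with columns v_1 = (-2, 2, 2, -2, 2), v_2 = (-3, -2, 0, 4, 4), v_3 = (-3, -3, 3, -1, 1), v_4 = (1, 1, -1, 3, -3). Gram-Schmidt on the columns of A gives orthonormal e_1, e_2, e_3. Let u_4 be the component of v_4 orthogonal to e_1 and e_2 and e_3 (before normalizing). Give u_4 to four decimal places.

v_1 = (-2, 2, 2, -2, 2); ‖v_1‖ = 4.4721, so e_1 = (-0.4472, 0.4472, 0.4472, -0.4472, 0.4472).
e_1·v_2 = (-0.4472)·(-3) + 0.4472·(-2) + 0.4472·0 + (-0.4472)·4 + 0.4472·4 = 0.4472.
u_2 = v_2 − 0.4472·e_1 = (-2.8000, -2.2000, -0.2000, 4.2000, 3.8000).
‖u_2‖ = 6.6933, so e_2 = (-0.4183, -0.3287, -0.0299, 0.6275, 0.5677).
e_1·v_3 = (-0.4472)·(-3) + 0.4472·(-3) + 0.4472·3 + (-0.4472)·(-1) + 0.4472·1 = 2.2361; e_2·v_3 = (-0.4183)·(-3) + (-0.3287)·(-3) + (-0.0299)·3 + 0.6275·(-1) + 0.5677·1 = 2.0917.
u_3 = v_3 − 2.2361·e_1 − 2.0917·e_2 = (-1.1250, -3.3125, 2.0625, -1.3125, -1.1875).
‖u_3‖ = 4.4300, so e_3 = (-0.2539, -0.7477, 0.4656, -0.2963, -0.2681).
e_1·v_4 = (-0.4472)·1 + 0.4472·1 + 0.4472·(-1) + (-0.4472)·3 + 0.4472·(-3) = -3.1305; e_2·v_4 = (-0.4183)·1 + (-0.3287)·1 + (-0.0299)·(-1) + 0.6275·3 + 0.5677·(-3) = -0.5379; e_3·v_4 = (-0.2539)·1 + (-0.7477)·1 + 0.4656·(-1) + (-0.2963)·3 + (-0.2681)·(-3) = -1.5519.
u_4 = v_4 + 3.1305·e_1 + 0.5379·e_2 + 1.5519·e_3 = (-1.0191, 1.0628, 1.1065, 1.4777, -1.7106).

u_4 = (-1.0191, 1.0628, 1.1065, 1.4777, -1.7106)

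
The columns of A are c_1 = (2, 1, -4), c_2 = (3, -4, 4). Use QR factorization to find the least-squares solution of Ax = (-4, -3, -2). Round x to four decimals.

c_1 = (2, 1, -4); ‖c_1‖ = 4.5826, so q_1 = (0.4364, 0.2182, -0.8729).
q_1·c_2 = 0.4364·3 + 0.2182·(-4) + (-0.8729)·4 = -3.0551.
u_2 = c_2 + 3.0551·q_1 = (4.3333, -3.3333, 1.3333).
‖u_2‖ = 5.6273, so q_2 = (0.7701, -0.5923, 0.2369).
Qᵀb = (-0.6547, -1.7770).
Back-substitute: x_2 = -1.7770/5.6273 = -0.3158.
x_1 = (-0.6547 + 3.0551·(-0.3158))/4.5826 = -0.3534.

x = (-0.3534, -0.3158)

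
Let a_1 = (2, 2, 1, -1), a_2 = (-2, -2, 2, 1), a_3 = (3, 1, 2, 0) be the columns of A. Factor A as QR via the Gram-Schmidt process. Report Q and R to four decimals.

Q = [[0.6325, -0.2108, 0.7191], [0.6325, -0.2108, -0.4576], [0.3162, 0.9487, 0.0000], [-0.3162, 0.1054, 0.5230]], R = [[3.1623, -2.2136, 3.1623], [0.0000, 2.8460, 1.0541], [0.0000, 0.0000, 1.6997]]

q_1 = a_1/‖a_1‖ = (2, 2, 1, -1)/3.1623 = (0.6325, 0.6325, 0.3162, -0.3162).
r_{12} = q_1·a_2 = -2.2136.
u_2 = a_2 + 2.2136·q_1 = (-0.6000, -0.6000, 2.7000, 0.3000).
‖u_2‖ = 2.8460, so q_2 = (-0.2108, -0.2108, 0.9487, 0.1054).
r_{13} = q_1·a_3 = 3.1623; r_{23} = q_2·a_3 = 1.0541.
u_3 = a_3 − 3.1623·q_1 − 1.0541·q_2 = (1.2222, -0.7778, 0.0000, 0.8889).
‖u_3‖ = 1.6997, so q_3 = (0.7191, -0.4576, 0.0000, 0.5230).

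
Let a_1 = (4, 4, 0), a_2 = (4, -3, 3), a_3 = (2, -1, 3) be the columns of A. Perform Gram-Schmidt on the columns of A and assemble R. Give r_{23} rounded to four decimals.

r_{23} = 3.3691

a_1 = (4, 4, 0); ‖a_1‖ = 5.6569, so e_1 = (0.7071, 0.7071, 0.0000).
e_1·a_2 = 0.7071·4 + 0.7071·(-3) + 0.0000·3 = 0.7071.
u_2 = a_2 − 0.7071·e_1 = (3.5000, -3.5000, 3.0000).
‖u_2‖ = 5.7879, so e_2 = (0.6047, -0.6047, 0.5183).
r_{23} = e_2·a_3 = 3.3691.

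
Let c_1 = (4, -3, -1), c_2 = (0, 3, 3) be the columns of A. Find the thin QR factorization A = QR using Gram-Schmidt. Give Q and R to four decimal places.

e_1 = c_1/‖c_1‖ = (4, -3, -1)/5.0990 = (0.7845, -0.5883, -0.1961).
r_{12} = e_1·c_2 = -2.3534.
u_2 = c_2 + 2.3534·e_1 = (1.8462, 1.6154, 2.5385).
‖u_2‖ = 3.5301, so e_2 = (0.5230, 0.4576, 0.7191).

Q = [[0.7845, 0.5230], [-0.5883, 0.4576], [-0.1961, 0.7191]], R = [[5.0990, -2.3534], [0.0000, 3.5301]]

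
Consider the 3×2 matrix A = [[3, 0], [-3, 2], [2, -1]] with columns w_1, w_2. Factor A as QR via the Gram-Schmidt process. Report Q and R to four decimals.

e_1 = w_1/‖w_1‖ = (3, -3, 2)/4.6904 = (0.6396, -0.6396, 0.4264).
r_{12} = e_1·w_2 = -1.7056.
u_2 = w_2 + 1.7056·e_1 = (1.0909, 0.9091, -0.2727).
‖u_2‖ = 1.4460, so e_2 = (0.7544, 0.6287, -0.1886).

Q = [[0.6396, 0.7544], [-0.6396, 0.6287], [0.4264, -0.1886]], R = [[4.6904, -1.7056], [0.0000, 1.4460]]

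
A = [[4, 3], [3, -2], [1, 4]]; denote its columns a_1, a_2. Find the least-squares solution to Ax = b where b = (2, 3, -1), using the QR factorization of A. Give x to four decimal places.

x = (0.7706, -0.4037)

q_1 = a_1/‖a_1‖ = (4, 3, 1)/5.0990 = (0.7845, 0.5883, 0.1961).
r_{12} = q_1·a_2 = 1.9612.
u_2 = a_2 − 1.9612·q_1 = (1.4615, -3.1538, 3.6154).
‖u_2‖ = 5.0154, so q_2 = (0.2914, -0.6288, 0.7209).
Qᵀb = (3.1379, -2.0245).
Back-substitute: x_2 = -2.0245/5.0154 = -0.4037.
x_1 = (3.1379 − 1.9612·(-0.4037))/5.0990 = 0.7706.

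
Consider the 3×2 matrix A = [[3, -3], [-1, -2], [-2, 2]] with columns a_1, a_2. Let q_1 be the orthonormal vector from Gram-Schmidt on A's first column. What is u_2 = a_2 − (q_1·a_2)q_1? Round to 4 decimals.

a_1 = (3, -1, -2); ‖a_1‖ = 3.7417, so q_1 = (0.8018, -0.2673, -0.5345).
q_1·a_2 = 0.8018·(-3) + (-0.2673)·(-2) + (-0.5345)·2 = -2.9399.
u_2 = a_2 + 2.9399·q_1 = (-0.6429, -2.7857, 0.4286).

u_2 = (-0.6429, -2.7857, 0.4286)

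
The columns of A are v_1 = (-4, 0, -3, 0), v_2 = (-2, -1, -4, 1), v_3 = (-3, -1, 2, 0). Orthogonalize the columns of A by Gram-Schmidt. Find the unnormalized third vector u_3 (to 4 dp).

v_1 = (-4, 0, -3, 0); ‖v_1‖ = 5.0000, so q_1 = (-0.8000, 0.0000, -0.6000, 0.0000).
q_1·v_2 = (-0.8000)·(-2) + 0.0000·(-1) + (-0.6000)·(-4) + 0.0000·1 = 4.0000.
u_2 = v_2 − 4.0000·q_1 = (1.2000, -1.0000, -1.6000, 1.0000).
‖u_2‖ = 2.4495, so q_2 = (0.4899, -0.4082, -0.6532, 0.4082).
q_1·v_3 = (-0.8000)·(-3) + 0.0000·(-1) + (-0.6000)·2 + 0.0000·0 = 1.2000; q_2·v_3 = 0.4899·(-3) + (-0.4082)·(-1) + (-0.6532)·2 + 0.4082·0 = -2.3678.
u_3 = v_3 − 1.2000·q_1 + 2.3678·q_2 = (-0.8800, -1.9667, 1.1733, 0.9667).

u_3 = (-0.8800, -1.9667, 1.1733, 0.9667)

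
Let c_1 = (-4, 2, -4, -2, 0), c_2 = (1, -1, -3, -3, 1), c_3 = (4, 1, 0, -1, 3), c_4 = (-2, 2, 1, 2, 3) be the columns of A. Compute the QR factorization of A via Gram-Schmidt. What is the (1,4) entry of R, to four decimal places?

r_{14} = 0.6325

c_1 = (-4, 2, -4, -2, 0); ‖c_1‖ = 6.3246, so q_1 = (-0.6325, 0.3162, -0.6325, -0.3162, 0.0000).
r_{14} = q_1·c_4 = 0.6325.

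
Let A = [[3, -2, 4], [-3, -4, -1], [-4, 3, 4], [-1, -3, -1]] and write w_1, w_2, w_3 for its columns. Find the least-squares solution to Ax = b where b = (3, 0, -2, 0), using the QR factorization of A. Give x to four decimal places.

x = (0.4560, -0.3463, 0.2297)

w_1 = (3, -3, -4, -1); ‖w_1‖ = 5.9161, so q_1 = (0.5071, -0.5071, -0.6761, -0.1690).
q_1·w_2 = 0.5071·(-2) + (-0.5071)·(-4) + (-0.6761)·3 + (-0.1690)·(-3) = -0.5071.
u_2 = w_2 + 0.5071·q_1 = (-1.7429, -4.2571, 2.6571, -3.0857).
‖u_2‖ = 6.1435, so q_2 = (-0.2837, -0.6929, 0.4325, -0.5023).
q_1·w_3 = 0.5071·4 + (-0.5071)·(-1) + (-0.6761)·4 + (-0.1690)·(-1) = 0.0000; q_2·w_3 = (-0.2837)·4 + (-0.6929)·(-1) + 0.4325·4 + (-0.5023)·(-1) = 1.7905.
u_3 = w_3 − 0.0000·q_1 − 1.7905·q_2 = (4.5079, 0.2407, 3.2256, -0.1007).
‖u_3‖ = 5.5492, so q_3 = (0.8124, 0.0434, 0.5813, -0.0181).
Qᵀb = (2.8735, -1.7161, 1.2745).
Back-substitute: x_3 = 1.2745/5.5492 = 0.2297.
x_2 = (-1.7161 − 1.7905·0.2297)/6.1435 = -0.3463.
x_1 = (2.8735 + 0.5071·(-0.3463) − 0.0000·0.2297)/5.9161 = 0.4560.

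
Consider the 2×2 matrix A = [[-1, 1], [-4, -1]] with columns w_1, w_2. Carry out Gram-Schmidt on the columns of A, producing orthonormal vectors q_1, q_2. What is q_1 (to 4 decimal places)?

q_1 = (-0.2425, -0.9701)

w_1 = (-1, -4); ‖w_1‖ = 4.1231, so q_1 = (-0.2425, -0.9701).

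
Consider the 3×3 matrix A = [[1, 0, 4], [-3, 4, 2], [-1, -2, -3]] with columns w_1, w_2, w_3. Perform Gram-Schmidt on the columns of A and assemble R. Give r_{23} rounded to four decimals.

w_1 = (1, -3, -1); ‖w_1‖ = 3.3166, so q_1 = (0.3015, -0.9045, -0.3015).
q_1·w_2 = 0.3015·0 + (-0.9045)·4 + (-0.3015)·(-2) = -3.0151.
u_2 = w_2 + 3.0151·q_1 = (0.9091, 1.2727, -2.9091).
‖u_2‖ = 3.3029, so q_2 = (0.2752, 0.3853, -0.8808).
r_{23} = q_2·w_3 = 4.5140.

r_{23} = 4.5140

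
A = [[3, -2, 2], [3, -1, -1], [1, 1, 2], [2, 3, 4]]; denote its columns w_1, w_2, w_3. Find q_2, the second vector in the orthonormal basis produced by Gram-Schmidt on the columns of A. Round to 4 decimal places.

w_1 = (3, 3, 1, 2); ‖w_1‖ = 4.7958, so q_1 = (0.6255, 0.6255, 0.2085, 0.4170).
q_1·w_2 = 0.6255·(-2) + 0.6255·(-1) + 0.2085·1 + 0.4170·3 = -0.4170.
u_2 = w_2 + 0.4170·q_1 = (-1.7391, -0.7391, 1.0870, 3.1739).
‖u_2‖ = 3.8505, so q_2 = (-0.4517, -0.1920, 0.2823, 0.8243).

q_2 = (-0.4517, -0.1920, 0.2823, 0.8243)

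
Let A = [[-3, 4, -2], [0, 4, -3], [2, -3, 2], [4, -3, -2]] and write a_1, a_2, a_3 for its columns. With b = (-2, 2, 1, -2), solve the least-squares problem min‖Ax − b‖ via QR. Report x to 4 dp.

a_1 = (-3, 0, 2, 4); ‖a_1‖ = 5.3852, so e_1 = (-0.5571, 0.0000, 0.3714, 0.7428).
e_1·a_2 = (-0.5571)·4 + 0.0000·4 + 0.3714·(-3) + 0.7428·(-3) = -5.5709.
u_2 = a_2 + 5.5709·e_1 = (0.8966, 4.0000, -0.9310, 1.1379).
‖u_2‖ = 4.3549, so e_2 = (0.2059, 0.9185, -0.2138, 0.2613).
e_1·a_3 = (-0.5571)·(-2) + 0.0000·(-3) + 0.3714·2 + 0.7428·(-2) = 0.3714; e_2·a_3 = 0.2059·(-2) + 0.9185·(-3) + (-0.2138)·2 + 0.2613·(-2) = -4.1174.
u_3 = a_3 − 0.3714·e_1 + 4.1174·e_2 = (-0.9455, 0.7818, 0.9818, -1.2000).
‖u_3‖ = 1.9771, so e_3 = (-0.4782, 0.3954, 0.4966, -0.6069).
Qᵀb = (0.0000, 0.6889, 3.4577).
Back-substitute: x_3 = 3.4577/1.9771 = 1.7488.
x_2 = (0.6889 + 4.1174·1.7488)/4.3549 = 1.8116.
x_1 = (0.0000 + 5.5709·1.8116 − 0.3714·1.7488)/5.3852 = 1.7535.

x = (1.7535, 1.8116, 1.7488)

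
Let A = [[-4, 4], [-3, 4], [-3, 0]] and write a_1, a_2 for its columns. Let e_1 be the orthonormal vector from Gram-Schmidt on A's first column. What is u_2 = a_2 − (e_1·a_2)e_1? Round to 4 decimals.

u_2 = (0.7059, 1.5294, -2.4706)

a_1 = (-4, -3, -3); ‖a_1‖ = 5.8310, so e_1 = (-0.6860, -0.5145, -0.5145).
e_1·a_2 = (-0.6860)·4 + (-0.5145)·4 + (-0.5145)·0 = -4.8020.
u_2 = a_2 + 4.8020·e_1 = (0.7059, 1.5294, -2.4706).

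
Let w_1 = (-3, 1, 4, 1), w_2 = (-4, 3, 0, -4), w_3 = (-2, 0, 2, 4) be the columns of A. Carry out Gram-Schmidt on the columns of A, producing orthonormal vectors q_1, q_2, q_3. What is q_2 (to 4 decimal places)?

w_1 = (-3, 1, 4, 1); ‖w_1‖ = 5.1962, so q_1 = (-0.5774, 0.1925, 0.7698, 0.1925).
q_1·w_2 = (-0.5774)·(-4) + 0.1925·3 + 0.7698·0 + 0.1925·(-4) = 2.1170.
u_2 = w_2 − 2.1170·q_1 = (-2.7778, 2.5926, -1.6296, -4.4074).
‖u_2‖ = 6.0431, so q_2 = (-0.4597, 0.4290, -0.2697, -0.7293).

q_2 = (-0.4597, 0.4290, -0.2697, -0.7293)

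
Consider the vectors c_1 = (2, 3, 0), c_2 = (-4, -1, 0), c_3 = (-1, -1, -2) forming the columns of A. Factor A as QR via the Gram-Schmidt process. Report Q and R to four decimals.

e_1 = c_1/‖c_1‖ = (2, 3, 0)/3.6056 = (0.5547, 0.8321, 0.0000).
r_{12} = e_1·c_2 = -3.0509.
u_2 = c_2 + 3.0509·e_1 = (-2.3077, 1.5385, 0.0000).
‖u_2‖ = 2.7735, so e_2 = (-0.8321, 0.5547, 0.0000).
r_{13} = e_1·c_3 = -1.3868; r_{23} = e_2·c_3 = 0.2774.
u_3 = c_3 + 1.3868·e_1 − 0.2774·e_2 = (0.0000, 0.0000, -2.0000).
‖u_3‖ = 2.0000, so e_3 = (0.0000, 0.0000, -1.0000).

Q = [[0.5547, -0.8321, 0.0000], [0.8321, 0.5547, 0.0000], [0.0000, 0.0000, -1.0000]], R = [[3.6056, -3.0509, -1.3868], [0.0000, 2.7735, 0.2774], [0.0000, 0.0000, 2.0000]]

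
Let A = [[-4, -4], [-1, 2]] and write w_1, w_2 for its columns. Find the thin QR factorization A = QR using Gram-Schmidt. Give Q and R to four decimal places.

w_1 = (-4, -1); ‖w_1‖ = 4.1231, so q_1 = (-0.9701, -0.2425).
q_1·w_2 = (-0.9701)·(-4) + (-0.2425)·2 = 3.3955.
u_2 = w_2 − 3.3955·q_1 = (-0.7059, 2.8235).
‖u_2‖ = 2.9104, so q_2 = (-0.2425, 0.9701).

Q = [[-0.9701, -0.2425], [-0.2425, 0.9701]], R = [[4.1231, 3.3955], [0.0000, 2.9104]]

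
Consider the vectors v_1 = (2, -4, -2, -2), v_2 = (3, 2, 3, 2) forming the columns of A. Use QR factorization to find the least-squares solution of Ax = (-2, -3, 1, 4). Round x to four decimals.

x = (-0.1096, -0.0890)

q_1 = v_1/‖v_1‖ = (2, -4, -2, -2)/5.2915 = (0.3780, -0.7559, -0.3780, -0.3780).
r_{12} = q_1·v_2 = -2.2678.
u_2 = v_2 + 2.2678·q_1 = (3.8571, 0.2857, 2.1429, 1.1429).
‖u_2‖ = 4.5670, so q_2 = (0.8446, 0.0626, 0.4692, 0.2502).
Qᵀb = (-0.3780, -0.4066).
Back-substitute: x_2 = -0.4066/4.5670 = -0.0890.
x_1 = (-0.3780 + 2.2678·(-0.0890))/5.2915 = -0.1096.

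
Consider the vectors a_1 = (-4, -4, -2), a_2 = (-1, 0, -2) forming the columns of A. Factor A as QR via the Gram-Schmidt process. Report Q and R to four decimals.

Q = [[-0.6667, -0.0619], [-0.6667, 0.4952], [-0.3333, -0.8666]], R = [[6.0000, 1.3333], [0.0000, 1.7951]]

a_1 = (-4, -4, -2); ‖a_1‖ = 6.0000, so e_1 = (-0.6667, -0.6667, -0.3333).
e_1·a_2 = (-0.6667)·(-1) + (-0.6667)·0 + (-0.3333)·(-2) = 1.3333.
u_2 = a_2 − 1.3333·e_1 = (-0.1111, 0.8889, -1.5556).
‖u_2‖ = 1.7951, so e_2 = (-0.0619, 0.4952, -0.8666).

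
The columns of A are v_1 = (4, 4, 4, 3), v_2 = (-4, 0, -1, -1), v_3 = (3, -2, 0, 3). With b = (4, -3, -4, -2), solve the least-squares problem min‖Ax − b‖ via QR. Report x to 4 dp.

q_1 = v_1/‖v_1‖ = (4, 4, 4, 3)/7.5498 = (0.5298, 0.5298, 0.5298, 0.3974).
r_{12} = q_1·v_2 = -3.0464.
u_2 = v_2 + 3.0464·q_1 = (-2.3860, 1.6140, 0.6140, 0.2105).
‖u_2‖ = 2.9528, so q_2 = (-0.8080, 0.5466, 0.2079, 0.0713).
r_{13} = q_1·v_3 = 1.7219; r_{23} = q_2·v_3 = -3.3034.
u_3 = v_3 − 1.7219·q_1 + 3.3034·q_2 = (-0.5815, -1.1066, -0.2254, 2.5513).
‖u_3‖ = 2.8500, so q_3 = (-0.2040, -0.3883, -0.0791, 0.8952).
Qᵀb = (-2.3842, -5.8463, -1.1253).
Back-substitute: x_3 = -1.1253/2.8500 = -0.3948.
x_2 = (-5.8463 + 3.3034·(-0.3948))/2.9528 = -2.4216.
x_1 = (-2.3842 + 3.0464·(-2.4216) − 1.7219·(-0.3948))/7.5498 = -1.2029.

x = (-1.2029, -2.4216, -0.3948)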